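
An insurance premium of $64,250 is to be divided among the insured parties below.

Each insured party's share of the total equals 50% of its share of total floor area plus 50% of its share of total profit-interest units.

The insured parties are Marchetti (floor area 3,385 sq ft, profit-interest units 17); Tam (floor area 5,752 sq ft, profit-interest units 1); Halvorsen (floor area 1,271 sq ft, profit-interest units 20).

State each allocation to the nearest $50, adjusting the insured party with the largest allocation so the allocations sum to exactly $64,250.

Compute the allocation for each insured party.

Totals — floor area 10,408, profit-interest units 38.
Combined weights (50% floor area + 50% profit-interest units): Marchetti 0.3863; Tam 0.2895; Halvorsen 0.3242.
Raw shares: Marchetti 24,819.74; Tam 18,599.33; Halvorsen 20,830.92.
After rounding ($50): Marchetti $24,800; Tam $18,600; Halvorsen $20,850. Sum = $64,250.
Sum already equals the total — no adjustment.

Marchetti: $24,800 · Tam: $18,600 · Halvorsen: $20,850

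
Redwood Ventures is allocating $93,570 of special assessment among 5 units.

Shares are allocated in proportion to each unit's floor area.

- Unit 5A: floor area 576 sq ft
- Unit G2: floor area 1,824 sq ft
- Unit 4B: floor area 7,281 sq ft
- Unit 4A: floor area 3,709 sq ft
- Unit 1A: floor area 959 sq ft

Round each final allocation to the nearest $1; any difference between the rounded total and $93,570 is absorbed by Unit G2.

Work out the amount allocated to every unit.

Unit 5A: $3,756 · Unit G2: $11,895 · Unit 4B: $47,479 · Unit 4A: $24,186 · Unit 1A: $6,254

Sum of floor area: 14,349.
Unrounded shares: Unit 5A 576/14,349 × $93,570 = 3,756.10; Unit G2 1,824/14,349 × $93,570 = 11,894.33; Unit 4B 7,281/14,349 × $93,570 = 47,479.49; Unit 4A 3,709/14,349 × $93,570 = 24,186.43; Unit 1A 959/14,349 × $93,570 = 6,253.65.
Rounded to nearest $1: Unit 5A $3,756; Unit G2 $11,894; Unit 4B $47,479; Unit 4A $24,186; Unit 1A $6,254. Sum = $93,569.
Difference $93,570 − $93,569 = +$1 applied to Unit G2: Unit G2 becomes $11,895.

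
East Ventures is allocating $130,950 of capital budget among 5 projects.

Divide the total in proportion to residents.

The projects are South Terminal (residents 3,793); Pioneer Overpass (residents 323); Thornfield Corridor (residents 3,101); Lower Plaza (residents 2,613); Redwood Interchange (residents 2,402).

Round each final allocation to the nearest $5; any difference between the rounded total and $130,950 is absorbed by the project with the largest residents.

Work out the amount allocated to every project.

Residents total: 3,793 + 323 + 3,101 + 2,613 + 2,402 = 12,232.
Pro-rata amounts: South Terminal 40,606.06; Pioneer Overpass 3,457.89; Thornfield Corridor 33,197.84; Lower Plaza 27,973.54; Redwood Interchange 25,714.67.
At nearest $5: South Terminal $40,605; Pioneer Overpass $3,460; Thornfield Corridor $33,200; Lower Plaza $27,975; Redwood Interchange $25,715. Sum = $130,955.
Difference $130,950 − $130,955 = −$5 applied to largest residents (South Terminal): South Terminal becomes $40,600.

South Terminal: $40,600 · Pioneer Overpass: $3,460 · Thornfield Corridor: $33,200 · Lower Plaza: $27,975 · Redwood Interchange: $25,715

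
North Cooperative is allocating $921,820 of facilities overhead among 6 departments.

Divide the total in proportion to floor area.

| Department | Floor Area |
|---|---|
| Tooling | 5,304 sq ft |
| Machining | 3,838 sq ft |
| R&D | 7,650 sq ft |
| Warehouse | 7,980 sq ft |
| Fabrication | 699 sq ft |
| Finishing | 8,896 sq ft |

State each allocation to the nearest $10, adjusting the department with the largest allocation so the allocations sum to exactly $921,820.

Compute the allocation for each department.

Tooling: $142,270 · Machining: $102,950 · R&D: $205,190 · Warehouse: $214,050 · Fabrication: $18,750 · Finishing: $238,610

Floor area total: 34,367.
Unrounded shares: Tooling 5,304/34,367 × $921,820 = 142,268.26; Machining 3,838/34,367 × $921,820 = 102,946.00; R&D 7,650/34,367 × $921,820 = 205,194.61; Warehouse 7,980/34,367 × $921,820 = 214,046.14; Fabrication 699/34,367 × $921,820 = 18,749.15; Finishing 8,896/34,367 × $921,820 = 238,615.84.
Rounded to nearest $10: Tooling $142,270; Machining $102,950; R&D $205,190; Warehouse $214,050; Fabrication $18,750; Finishing $238,620. Sum = $921,830.
Difference $921,820 − $921,830 = −$10 applied to largest allocation (Finishing): Finishing becomes $238,610.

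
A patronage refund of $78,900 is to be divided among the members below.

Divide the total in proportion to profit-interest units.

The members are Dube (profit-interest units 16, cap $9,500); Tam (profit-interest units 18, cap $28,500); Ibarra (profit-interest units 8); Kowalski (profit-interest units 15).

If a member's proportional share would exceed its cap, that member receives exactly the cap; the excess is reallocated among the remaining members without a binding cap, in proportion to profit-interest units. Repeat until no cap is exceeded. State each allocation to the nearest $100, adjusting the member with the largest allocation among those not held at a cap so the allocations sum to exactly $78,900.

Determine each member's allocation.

Total profit-interest units = 57.
Pro-rata shares before constraints: Dube 22,147.37; Tam 24,915.79; Ibarra 11,073.68; Kowalski 20,763.16.
Capped: Dube ($9,500); residual $69,400 reallocated over remaining profit-interest units 41.
Capped: Tam ($28,500); residual $40,900 reallocated over remaining profit-interest units 23.
Redistributed shares: Ibarra 14,226.09 → $14,200; Kowalski 26,673.91 → $26,700.

Dube: $9,500; Tam: $28,500; Ibarra: $14,200; Kowalski: $26,700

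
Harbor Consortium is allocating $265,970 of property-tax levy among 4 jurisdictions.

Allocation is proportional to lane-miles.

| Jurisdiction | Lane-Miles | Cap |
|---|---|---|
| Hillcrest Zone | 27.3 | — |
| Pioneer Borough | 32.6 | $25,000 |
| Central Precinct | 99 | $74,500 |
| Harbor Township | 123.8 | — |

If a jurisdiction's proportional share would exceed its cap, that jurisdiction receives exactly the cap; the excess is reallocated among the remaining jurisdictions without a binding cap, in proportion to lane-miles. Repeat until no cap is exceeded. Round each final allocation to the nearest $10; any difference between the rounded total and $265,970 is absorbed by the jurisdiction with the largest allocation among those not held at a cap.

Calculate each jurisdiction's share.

Sum of lane-miles: 282.7.
Proportional shares (ignoring caps): Hillcrest Zone 25,684.40; Pioneer Borough 30,670.75; Central Precinct 93,141.25; Harbor Township 116,473.60.
Cap binds for Pioneer Borough ($25,000), Central Precinct ($74,500); remaining pool $166,470 reallocated over remaining lane-miles 151.1.
Shares after redistribution: Hillcrest Zone 30,076.98 → $30,080; Harbor Township 136,393.02 → $136,390.

Hillcrest Zone: $30,080 | Pioneer Borough: $25,000 | Central Precinct: $74,500 | Harbor Township: $136,390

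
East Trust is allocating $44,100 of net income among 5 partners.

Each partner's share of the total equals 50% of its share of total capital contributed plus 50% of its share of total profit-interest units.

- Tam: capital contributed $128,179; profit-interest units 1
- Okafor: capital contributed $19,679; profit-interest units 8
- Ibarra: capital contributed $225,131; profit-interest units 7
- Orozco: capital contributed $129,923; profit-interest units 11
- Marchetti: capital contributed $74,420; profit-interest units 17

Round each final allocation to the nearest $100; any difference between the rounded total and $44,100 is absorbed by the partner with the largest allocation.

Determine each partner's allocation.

Totals — capital contributed 577,332, profit-interest units 44.
Composite weights (50% capital contributed + 50% profit-interest units): Tam 0.1224; Okafor 0.1080; Ibarra 0.2745; Orozco 0.2375; Marchetti 0.2576.
Pro-rata amounts: Tam 5,396.67; Okafor 4,760.69; Ibarra 12,106.37; Orozco 10,474.64; Marchetti 11,361.64.
At nearest $100: Tam $5,400; Okafor $4,800; Ibarra $12,100; Orozco $10,500; Marchetti $11,400. Sum = $44,200.
Difference $44,100 − $44,200 = −$100 applied to largest allocation (Ibarra): Ibarra becomes $12,000.

Tam: $5,400 · Okafor: $4,800 · Ibarra: $12,000 · Orozco: $10,500 · Marchetti: $11,400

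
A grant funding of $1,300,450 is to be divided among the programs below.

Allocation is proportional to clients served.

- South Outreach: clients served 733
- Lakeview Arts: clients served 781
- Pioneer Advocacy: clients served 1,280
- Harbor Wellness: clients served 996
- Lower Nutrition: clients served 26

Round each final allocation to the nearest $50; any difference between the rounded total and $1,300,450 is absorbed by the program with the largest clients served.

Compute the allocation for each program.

South Outreach: $249,800 · Lakeview Arts: $266,150 · Pioneer Advocacy: $436,200 · Harbor Wellness: $339,450 · Lower Nutrition: $8,850

Total clients served = 733 + 781 + 1,280 + 996 + 26 = 3,816.
Raw shares: South Outreach 249,798.18; Lakeview Arts 266,156.04; Pioneer Advocacy 436,209.64; Harbor Wellness 339,425.63; Lower Nutrition 8,860.51.
Rounded to nearest $50: South Outreach $249,800; Lakeview Arts $266,150; Pioneer Advocacy $436,200; Harbor Wellness $339,450; Lower Nutrition $8,850. Sum = $1,300,450.
Sum already equals the total — no adjustment.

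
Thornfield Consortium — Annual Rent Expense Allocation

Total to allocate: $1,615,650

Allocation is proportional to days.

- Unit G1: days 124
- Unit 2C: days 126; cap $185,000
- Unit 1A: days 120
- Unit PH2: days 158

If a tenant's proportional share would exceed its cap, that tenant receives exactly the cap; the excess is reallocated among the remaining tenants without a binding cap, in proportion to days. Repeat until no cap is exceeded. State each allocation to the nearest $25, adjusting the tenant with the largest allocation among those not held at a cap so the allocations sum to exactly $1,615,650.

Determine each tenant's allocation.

Unit G1: $441,300 | Unit 2C: $185,000 | Unit 1A: $427,050 | Unit PH2: $562,300

Combined days = 528.
Unconstrained shares: Unit G1 379,432.95; Unit 2C 385,552.84; Unit 1A 367,193.18; Unit PH2 483,471.02.
Capped: Unit 2C ($185,000); balance $1,430,650 reallocated over remaining days 402.
Shares after redistribution: Unit G1 441,295.02 → $441,300; Unit 1A 427,059.70 → $427,050; Unit PH2 562,295.27 → $562,300.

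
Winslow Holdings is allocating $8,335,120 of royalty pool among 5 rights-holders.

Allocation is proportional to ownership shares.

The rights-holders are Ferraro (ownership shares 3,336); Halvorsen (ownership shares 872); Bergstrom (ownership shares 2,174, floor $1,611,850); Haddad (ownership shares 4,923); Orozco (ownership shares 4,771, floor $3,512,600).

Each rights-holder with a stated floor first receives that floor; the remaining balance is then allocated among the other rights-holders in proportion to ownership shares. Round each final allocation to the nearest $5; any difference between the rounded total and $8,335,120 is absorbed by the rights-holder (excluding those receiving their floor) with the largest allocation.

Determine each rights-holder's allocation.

Minimums first: Bergstrom $1,611,850; Orozco $3,512,600. Residual $3,210,670.
Residual split over remaining ownership shares 9,131: Ferraro 1,173,014.47 → $1,173,015; Halvorsen 306,615.29 → $306,615; Haddad 1,731,040.24 → $1,731,040.

Ferraro: $1,173,015 · Halvorsen: $306,615 · Bergstrom: $1,611,850 · Haddad: $1,731,040 · Orozco: $3,512,600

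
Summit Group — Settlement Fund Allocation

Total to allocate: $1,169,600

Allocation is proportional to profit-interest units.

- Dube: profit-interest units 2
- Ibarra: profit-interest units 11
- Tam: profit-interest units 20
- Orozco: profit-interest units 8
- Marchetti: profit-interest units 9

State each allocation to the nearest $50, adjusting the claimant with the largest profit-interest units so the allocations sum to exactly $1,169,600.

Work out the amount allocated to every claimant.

Sum of profit-interest units: 50.
Raw shares: Dube 2/50 × $1,169,600 = 46,784.00; Ibarra 11/50 × $1,169,600 = 257,312.00; Tam 20/50 × $1,169,600 = 467,840.00; Orozco 8/50 × $1,169,600 = 187,136.00; Marchetti 9/50 × $1,169,600 = 210,528.00.
After rounding ($50): Dube $46,800; Ibarra $257,300; Tam $467,850; Orozco $187,150; Marchetti $210,550. Sum = $1,169,650.
Difference $1,169,600 − $1,169,650 = −$50 applied to largest profit-interest units (Tam): Tam becomes $467,800.

Dube: $46,800 | Ibarra: $257,300 | Tam: $467,800 | Orozco: $187,150 | Marchetti: $210,550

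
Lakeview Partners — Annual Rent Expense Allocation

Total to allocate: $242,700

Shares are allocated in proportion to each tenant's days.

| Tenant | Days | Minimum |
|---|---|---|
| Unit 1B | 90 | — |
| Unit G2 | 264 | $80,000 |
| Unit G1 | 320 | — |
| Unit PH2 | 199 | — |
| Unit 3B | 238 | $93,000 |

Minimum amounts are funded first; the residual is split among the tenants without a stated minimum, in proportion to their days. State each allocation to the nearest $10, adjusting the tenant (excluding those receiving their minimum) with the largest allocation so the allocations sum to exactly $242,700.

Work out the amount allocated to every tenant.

Unit 1B: $10,300; Unit G2: $80,000; Unit G1: $36,620; Unit PH2: $22,780; Unit 3B: $93,000

Fund the minimums — Unit G2 $80,000; Unit 3B $93,000. Residual $69,700.
Residual split over remaining days 609: Unit 1B 10,300.49 → $10,300; Unit G1 36,623.97 → $36,620; Unit PH2 22,775.53 → $22,780.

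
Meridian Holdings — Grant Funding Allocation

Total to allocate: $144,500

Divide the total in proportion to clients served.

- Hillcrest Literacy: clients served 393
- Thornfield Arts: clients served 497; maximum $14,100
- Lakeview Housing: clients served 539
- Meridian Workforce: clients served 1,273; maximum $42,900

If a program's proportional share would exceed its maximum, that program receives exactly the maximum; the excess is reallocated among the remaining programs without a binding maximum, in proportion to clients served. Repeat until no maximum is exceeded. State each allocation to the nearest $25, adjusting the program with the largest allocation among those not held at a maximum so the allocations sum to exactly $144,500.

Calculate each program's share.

Total clients served = 2,702.
Pro-rata shares before constraints: Hillcrest Literacy 21,017.21; Thornfield Arts 26,579.02; Lakeview Housing 28,825.13; Meridian Workforce 68,078.65.
Cap binds for Thornfield Arts ($14,100), Meridian Workforce ($42,900); remaining pool $87,500 reallocated over remaining clients served 932.
Shares after redistribution: Hillcrest Literacy 36,896.46 → $36,900; Lakeview Housing 50,603.54 → $50,600.

Hillcrest Literacy: $36,900; Thornfield Arts: $14,100; Lakeview Housing: $50,600; Meridian Workforce: $42,900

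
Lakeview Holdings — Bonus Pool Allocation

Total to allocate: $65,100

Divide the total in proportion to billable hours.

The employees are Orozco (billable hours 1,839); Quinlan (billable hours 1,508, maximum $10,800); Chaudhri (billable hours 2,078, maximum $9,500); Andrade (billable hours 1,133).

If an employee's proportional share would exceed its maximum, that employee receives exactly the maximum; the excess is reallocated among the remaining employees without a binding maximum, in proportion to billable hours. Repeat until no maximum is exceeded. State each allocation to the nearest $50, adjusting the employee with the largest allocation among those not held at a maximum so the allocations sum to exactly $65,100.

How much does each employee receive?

Billable hours total: 6,558.
Proportional shares (ignoring caps): Orozco 18,255.40; Quinlan 14,969.62; Chaudhri 20,627.90; Andrade 11,247.07.
Capped: Quinlan ($10,800), Chaudhri ($9,500); balance $44,800 reallocated over remaining billable hours 2,972.
Remaining shares: Orozco 27,721.13 → $27,700; Andrade 17,078.87 → $17,100.

Orozco: $27,700; Quinlan: $10,800; Chaudhri: $9,500; Andrade: $17,100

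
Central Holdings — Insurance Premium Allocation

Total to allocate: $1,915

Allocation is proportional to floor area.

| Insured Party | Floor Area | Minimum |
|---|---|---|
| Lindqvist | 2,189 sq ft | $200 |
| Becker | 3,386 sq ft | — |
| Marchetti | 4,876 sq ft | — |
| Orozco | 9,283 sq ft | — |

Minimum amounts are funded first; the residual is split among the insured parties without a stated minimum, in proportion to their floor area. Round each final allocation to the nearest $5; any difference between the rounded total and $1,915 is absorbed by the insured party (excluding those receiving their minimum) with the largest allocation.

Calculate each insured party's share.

Minimums first: Lindqvist $200. Residual $1,715.
Residual split over remaining floor area 17,545: Becker 330.98 → $330; Marchetti 476.62 → $475; Orozco 907.40 → $905.
Rounding difference +$5 applied to Orozco → $910.

Lindqvist: $200 · Becker: $330 · Marchetti: $475 · Orozco: $910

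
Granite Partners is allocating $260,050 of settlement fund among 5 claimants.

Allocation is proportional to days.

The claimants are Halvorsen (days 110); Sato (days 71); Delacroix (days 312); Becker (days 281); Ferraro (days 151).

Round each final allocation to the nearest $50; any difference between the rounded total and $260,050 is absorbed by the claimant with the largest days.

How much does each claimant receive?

Sum of days: 925.
Raw shares: Halvorsen 110/925 × $260,050 = 30,924.86; Sato 71/925 × $260,050 = 19,960.59; Delacroix 312/925 × $260,050 = 87,714.16; Becker 281/925 × $260,050 = 78,998.97; Ferraro 151/925 × $260,050 = 42,451.41.
After rounding ($50): Halvorsen $30,900; Sato $19,950; Delacroix $87,700; Becker $79,000; Ferraro $42,450. Sum = $260,000.
Difference $260,050 − $260,000 = +$50 applied to largest days (Delacroix): Delacroix becomes $87,750.

Halvorsen: $30,900 | Sato: $19,950 | Delacroix: $87,750 | Becker: $79,000 | Ferraro: $42,450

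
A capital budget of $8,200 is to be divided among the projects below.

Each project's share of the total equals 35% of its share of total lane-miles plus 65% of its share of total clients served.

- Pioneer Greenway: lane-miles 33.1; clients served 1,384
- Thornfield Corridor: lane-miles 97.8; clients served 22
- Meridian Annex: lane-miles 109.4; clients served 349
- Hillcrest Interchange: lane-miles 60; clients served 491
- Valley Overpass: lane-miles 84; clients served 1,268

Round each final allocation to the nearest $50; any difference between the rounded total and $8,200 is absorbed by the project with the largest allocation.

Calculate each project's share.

Pioneer Greenway: $2,350 | Thornfield Corridor: $750 | Meridian Annex: $1,350 | Hillcrest Interchange: $1,200 | Valley Overpass: $2,550

Totals — lane-miles 384.3, clients served 3,514.
Composite weights (35% lane-miles + 65% clients served): Pioneer Greenway 0.2862; Thornfield Corridor 0.0931; Meridian Annex 0.1642; Hillcrest Interchange 0.1455; Valley Overpass 0.3111.
Unrounded shares: Pioneer Greenway 2,346.43; Thornfield Corridor 763.75; Meridian Annex 1,346.37; Hillcrest Interchange 1,192.83; Valley Overpass 2,550.61.
Rounded to nearest $50: Pioneer Greenway $2,350; Thornfield Corridor $750; Meridian Annex $1,350; Hillcrest Interchange $1,200; Valley Overpass $2,550. Sum = $8,200.
No rounding difference to absorb.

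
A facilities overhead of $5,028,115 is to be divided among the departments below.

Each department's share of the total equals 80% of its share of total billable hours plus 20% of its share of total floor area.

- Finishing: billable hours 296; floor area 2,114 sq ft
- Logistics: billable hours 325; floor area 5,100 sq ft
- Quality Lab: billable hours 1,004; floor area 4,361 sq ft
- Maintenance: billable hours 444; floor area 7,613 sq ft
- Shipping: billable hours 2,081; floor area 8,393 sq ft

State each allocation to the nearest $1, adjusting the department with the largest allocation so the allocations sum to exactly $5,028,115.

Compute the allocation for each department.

Billable hours total 4,150; floor area total 27,581.
Composite weights (80% billable hours + 20% floor area): Finishing 0.0724; Logistics 0.0996; Quality Lab 0.2252; Maintenance 0.1408; Shipping 0.4620.
Proportional shares: Finishing 363,983.41; Logistics 500,964.08; Quality Lab 1,132,157.46; Maintenance 707,933.61; Shipping 2,323,076.44.
Rounded to nearest $1: Finishing $363,983; Logistics $500,964; Quality Lab $1,132,157; Maintenance $707,934; Shipping $2,323,076. Sum = $5,028,114.
Difference $5,028,115 − $5,028,114 = +$1 applied to largest allocation (Shipping): Shipping becomes $2,323,077.

Finishing: $363,983; Logistics: $500,964; Quality Lab: $1,132,157; Maintenance: $707,934; Shipping: $2,323,077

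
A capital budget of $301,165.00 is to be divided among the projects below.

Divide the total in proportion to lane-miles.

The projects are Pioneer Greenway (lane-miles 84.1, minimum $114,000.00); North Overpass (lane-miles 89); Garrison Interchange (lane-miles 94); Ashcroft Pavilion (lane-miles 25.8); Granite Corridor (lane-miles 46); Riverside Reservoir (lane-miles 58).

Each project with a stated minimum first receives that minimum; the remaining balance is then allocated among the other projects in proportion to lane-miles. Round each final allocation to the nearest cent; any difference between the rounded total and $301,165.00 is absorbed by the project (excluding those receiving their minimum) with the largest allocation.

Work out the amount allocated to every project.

Minimums first: Pioneer Greenway $114,000.00. Residual $187,165.00.
Residual split over remaining lane-miles 312.8: North Overpass 53,253.4687 → $53,253.47; Garrison Interchange 56,245.2366 → $56,245.24; Ashcroft Pavilion 15,437.5224 → $15,437.52; Granite Corridor 27,524.2647 → $27,524.26; Riverside Reservoir 34,704.5077 → $34,704.51.

Pioneer Greenway: $114,000.00 | North Overpass: $53,253.47 | Garrison Interchange: $56,245.24 | Ashcroft Pavilion: $15,437.52 | Granite Corridor: $27,524.26 | Riverside Reservoir: $34,704.51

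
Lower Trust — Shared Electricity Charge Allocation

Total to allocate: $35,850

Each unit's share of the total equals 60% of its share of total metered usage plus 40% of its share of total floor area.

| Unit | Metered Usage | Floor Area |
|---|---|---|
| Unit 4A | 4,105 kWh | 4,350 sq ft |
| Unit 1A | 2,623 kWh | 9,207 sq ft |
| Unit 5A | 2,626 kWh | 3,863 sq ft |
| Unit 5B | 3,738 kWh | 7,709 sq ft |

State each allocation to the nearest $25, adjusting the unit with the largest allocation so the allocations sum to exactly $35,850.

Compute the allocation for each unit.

Metered usage total 13,092; floor area total 25,129.
Composite weights (60% metered usage + 40% floor area): Unit 4A 0.2574; Unit 1A 0.2668; Unit 5A 0.1818; Unit 5B 0.2940.
Pro-rata amounts: Unit 4A 9,226.82; Unit 1A 9,563.58; Unit 5A 6,518.93; Unit 5B 10,540.67.
Rounded to nearest $25: Unit 4A $9,225; Unit 1A $9,575; Unit 5A $6,525; Unit 5B $10,550. Sum = $35,875.
Difference $35,850 − $35,875 = −$25 applied to largest allocation (Unit 5B): Unit 5B becomes $10,525.

Unit 4A: $9,225 · Unit 1A: $9,575 · Unit 5A: $6,525 · Unit 5B: $10,525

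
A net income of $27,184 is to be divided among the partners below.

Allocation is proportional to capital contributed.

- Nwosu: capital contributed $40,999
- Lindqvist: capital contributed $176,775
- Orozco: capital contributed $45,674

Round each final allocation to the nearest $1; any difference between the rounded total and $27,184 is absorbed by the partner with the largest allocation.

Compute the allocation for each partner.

Nwosu: $4,231; Lindqvist: $18,240; Orozco: $4,713

Combined capital contributed = 263,448.
Proportional shares: Nwosu 40,999/263,448 × $27,184 = 4,230.5002; Lindqvist 176,775/263,448 × $27,184 = 18,240.61; Orozco 45,674/263,448 × $27,184 = 4,712.89.
Rounded to nearest $1: Nwosu $4,231; Lindqvist $18,241; Orozco $4,713. Sum = $27,185.
Difference $27,184 − $27,185 = −$1 applied to largest allocation (Lindqvist): Lindqvist becomes $18,240.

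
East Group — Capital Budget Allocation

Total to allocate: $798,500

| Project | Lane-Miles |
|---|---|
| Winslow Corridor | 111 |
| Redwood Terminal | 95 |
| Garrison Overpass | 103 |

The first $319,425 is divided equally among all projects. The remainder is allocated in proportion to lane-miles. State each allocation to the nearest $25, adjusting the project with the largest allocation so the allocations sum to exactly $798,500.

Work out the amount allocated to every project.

Equal tier: $319,425 ÷ 3 = $106,475 apiece.
Remainder $479,075 by lane-miles (total 309): Winslow Corridor 172,094.90 → $172,100; Redwood Terminal 147,288.43 → $147,300; Garrison Overpass 159,691.67 → $159,700.
Rounding difference −$25 on remainder applied to Winslow Corridor.
Totals: Winslow Corridor $106,475 + $172,075 = $278,550; Redwood Terminal $106,475 + $147,300 = $253,775; Garrison Overpass $106,475 + $159,700 = $266,175.

Winslow Corridor: $278,550 | Redwood Terminal: $253,775 | Garrison Overpass: $266,175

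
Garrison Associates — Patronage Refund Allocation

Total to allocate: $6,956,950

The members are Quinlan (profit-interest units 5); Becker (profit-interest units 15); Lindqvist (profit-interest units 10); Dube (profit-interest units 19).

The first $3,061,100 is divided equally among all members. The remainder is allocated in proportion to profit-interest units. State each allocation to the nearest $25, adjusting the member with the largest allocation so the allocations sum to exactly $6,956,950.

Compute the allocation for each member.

Quinlan: $1,162,800; Becker: $1,957,875; Lindqvist: $1,560,350; Dube: $2,275,925

First tranche $3,061,100 split equally: $765,275 each.
Remainder $3,895,850 by profit-interest units (total 49): Quinlan 397,535.71 → $397,525; Becker 1,192,607.14 → $1,192,600; Lindqvist 795,071.43 → $795,075; Dube 1,510,635.71 → $1,510,625.
Rounding difference +$25 on remainder applied to Dube.
Totals: Quinlan $765,275 + $397,525 = $1,162,800; Becker $765,275 + $1,192,600 = $1,957,875; Lindqvist $765,275 + $795,075 = $1,560,350; Dube $765,275 + $1,510,650 = $2,275,925.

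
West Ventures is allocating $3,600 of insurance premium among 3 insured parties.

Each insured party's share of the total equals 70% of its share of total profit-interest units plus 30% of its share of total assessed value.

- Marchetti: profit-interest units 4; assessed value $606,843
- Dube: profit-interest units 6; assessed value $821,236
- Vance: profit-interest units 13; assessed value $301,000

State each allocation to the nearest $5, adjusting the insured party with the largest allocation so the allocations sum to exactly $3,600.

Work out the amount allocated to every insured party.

Marchetti: $815; Dube: $1,170; Vance: $1,615

Totals — profit-interest units 23, assessed value 1,729,079.
Composite weights (70% profit-interest units + 30% assessed value): Marchetti 0.2270; Dube 0.3251; Vance 0.4479.
Unrounded shares: Marchetti 817.30; Dube 1,170.34; Vance 1,612.36.
Rounded to nearest $5: Marchetti $815; Dube $1,170; Vance $1,610. Sum = $3,595.
Difference $3,600 − $3,595 = +$5 applied to largest allocation (Vance): Vance becomes $1,615.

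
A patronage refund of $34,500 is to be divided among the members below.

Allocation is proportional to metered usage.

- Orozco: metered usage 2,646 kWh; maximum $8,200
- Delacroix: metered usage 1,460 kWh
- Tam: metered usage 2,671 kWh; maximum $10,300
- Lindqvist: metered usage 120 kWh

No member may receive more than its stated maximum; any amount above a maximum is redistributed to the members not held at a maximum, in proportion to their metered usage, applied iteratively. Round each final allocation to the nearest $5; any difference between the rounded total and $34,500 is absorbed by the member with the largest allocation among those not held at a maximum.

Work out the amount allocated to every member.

Orozco: $8,200 | Delacroix: $14,785 | Tam: $10,300 | Lindqvist: $1,215

Metered usage total: 6,897.
Pro-rata shares before constraints: Orozco 13,235.75; Delacroix 7,303.18; Tam 13,360.81; Lindqvist 600.26.
Held at cap: Orozco ($8,200), Tam ($10,300); residual $16,000 reallocated over remaining metered usage 1,580.
Remaining shares: Delacroix 14,784.81 → $14,785; Lindqvist 1,215.19 → $1,215.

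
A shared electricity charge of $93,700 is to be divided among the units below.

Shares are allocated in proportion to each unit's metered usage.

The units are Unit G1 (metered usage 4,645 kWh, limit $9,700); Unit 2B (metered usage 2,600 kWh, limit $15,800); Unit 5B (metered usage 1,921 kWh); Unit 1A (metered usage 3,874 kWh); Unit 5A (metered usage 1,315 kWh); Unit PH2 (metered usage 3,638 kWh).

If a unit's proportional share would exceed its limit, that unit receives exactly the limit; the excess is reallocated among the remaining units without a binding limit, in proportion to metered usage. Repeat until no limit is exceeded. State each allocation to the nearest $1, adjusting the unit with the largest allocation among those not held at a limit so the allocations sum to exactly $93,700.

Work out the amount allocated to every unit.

Sum of metered usage: 17,993.
Unconstrained shares: Unit G1 24,189.21; Unit 2B 13,539.71; Unit 5B 10,003.76; Unit 1A 20,174.17; Unit 5A 6,847.97; Unit PH2 18,945.18.
Cap binds for Unit G1 ($9,700); residual $84,000 reallocated over remaining metered usage 13,348.
Cap binds for Unit 2B ($15,800); residual $68,200 reallocated over remaining metered usage 10,748.
Shares after redistribution: Unit 5B 12,189.45 → $12,189; Unit 1A 24,581.95 → $24,582; Unit 5A 8,344.16 → $8,344; Unit PH2 23,084.44 → $23,084.
Rounding difference +$1 applied to Unit 1A → $24,583.

Unit G1: $9,700; Unit 2B: $15,800; Unit 5B: $12,189; Unit 1A: $24,583; Unit 5A: $8,344; Unit PH2: $23,084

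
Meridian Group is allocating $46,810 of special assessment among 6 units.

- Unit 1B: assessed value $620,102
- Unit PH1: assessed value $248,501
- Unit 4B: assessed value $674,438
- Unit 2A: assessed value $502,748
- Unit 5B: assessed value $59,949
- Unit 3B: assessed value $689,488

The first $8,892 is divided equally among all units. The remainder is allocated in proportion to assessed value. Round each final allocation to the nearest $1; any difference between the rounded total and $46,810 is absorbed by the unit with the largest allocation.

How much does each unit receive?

Unit 1B: $9,894 | Unit PH1: $4,853 | Unit 4B: $10,631 | Unit 2A: $8,302 | Unit 5B: $2,295 | Unit 3B: $10,835

First tranche $8,892 split equally: $1,482 each.
Remainder $37,918 by assessed value (total 2,795,226): Unit 1B 8,411.85 → $8,412; Unit PH1 3,370.98 → $3,371; Unit 4B 9,148.93 → $9,149; Unit 2A 6,819.91 → $6,820; Unit 5B 813.22 → $813; Unit 3B 9,353.09 → $9,353.
Totals: Unit 1B $1,482 + $8,412 = $9,894; Unit PH1 $1,482 + $3,371 = $4,853; Unit 4B $1,482 + $9,149 = $10,631; Unit 2A $1,482 + $6,820 = $8,302; Unit 5B $1,482 + $813 = $2,295; Unit 3B $1,482 + $9,353 = $10,835.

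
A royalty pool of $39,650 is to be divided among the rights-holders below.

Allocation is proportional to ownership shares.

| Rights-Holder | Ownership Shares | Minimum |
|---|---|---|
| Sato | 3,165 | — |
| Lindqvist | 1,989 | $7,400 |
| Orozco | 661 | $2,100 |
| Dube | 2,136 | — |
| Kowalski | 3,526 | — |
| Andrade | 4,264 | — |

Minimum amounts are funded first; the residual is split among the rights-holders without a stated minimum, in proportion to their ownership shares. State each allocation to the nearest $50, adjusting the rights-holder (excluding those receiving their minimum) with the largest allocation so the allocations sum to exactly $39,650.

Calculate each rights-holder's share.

Minimums first: Lindqvist $7,400; Orozco $2,100. Balance $30,150.
Balance split over remaining ownership shares 13,091: Sato 7,289.34 → $7,300; Dube 4,919.44 → $4,900; Kowalski 8,120.76 → $8,100; Andrade 9,820.46 → $9,800.
Rounding difference +$50 applied to Andrade → $9,850.

Sato: $7,300; Lindqvist: $7,400; Orozco: $2,100; Dube: $4,900; Kowalski: $8,100; Andrade: $9,850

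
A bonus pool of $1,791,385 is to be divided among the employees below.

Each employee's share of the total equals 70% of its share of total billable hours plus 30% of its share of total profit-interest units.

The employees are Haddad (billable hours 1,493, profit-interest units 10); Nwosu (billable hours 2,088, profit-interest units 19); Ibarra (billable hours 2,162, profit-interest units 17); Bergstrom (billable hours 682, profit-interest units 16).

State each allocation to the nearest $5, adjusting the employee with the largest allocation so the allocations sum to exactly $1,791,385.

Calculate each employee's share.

Billable hours total 6,425; profit-interest units total 62.
Combined weights (70% billable hours + 30% profit-interest units): Haddad 0.2110; Nwosu 0.3194; Ibarra 0.3178; Bergstrom 0.1517.
Raw shares: Haddad 378,069.25; Nwosu 572,207.54; Ibarra 569,314.16; Bergstrom 271,794.05.
At nearest $5: Haddad $378,070; Nwosu $572,210; Ibarra $569,315; Bergstrom $271,795. Sum = $1,791,390.
Difference $1,791,385 − $1,791,390 = −$5 applied to largest allocation (Nwosu): Nwosu becomes $572,205.

Haddad: $378,070; Nwosu: $572,205; Ibarra: $569,315; Bergstrom: $271,795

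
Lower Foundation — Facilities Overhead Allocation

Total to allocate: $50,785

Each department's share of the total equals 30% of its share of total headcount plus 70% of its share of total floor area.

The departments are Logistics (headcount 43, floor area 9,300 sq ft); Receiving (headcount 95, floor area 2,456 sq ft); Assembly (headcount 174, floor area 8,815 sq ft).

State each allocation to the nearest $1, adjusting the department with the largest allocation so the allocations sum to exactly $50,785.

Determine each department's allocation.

Logistics: $18,171 | Receiving: $8,883 | Assembly: $23,731

Totals — headcount 312, floor area 20,571.
Combined weights (30% headcount + 70% floor area): Logistics 0.3578; Receiving 0.1749; Assembly 0.4673.
Proportional shares: Logistics 18,171.44; Receiving 8,883.32; Assembly 23,730.25.
After rounding ($1): Logistics $18,171; Receiving $8,883; Assembly $23,730. Sum = $50,784.
Difference $50,785 − $50,784 = +$1 applied to largest allocation (Assembly): Assembly becomes $23,731.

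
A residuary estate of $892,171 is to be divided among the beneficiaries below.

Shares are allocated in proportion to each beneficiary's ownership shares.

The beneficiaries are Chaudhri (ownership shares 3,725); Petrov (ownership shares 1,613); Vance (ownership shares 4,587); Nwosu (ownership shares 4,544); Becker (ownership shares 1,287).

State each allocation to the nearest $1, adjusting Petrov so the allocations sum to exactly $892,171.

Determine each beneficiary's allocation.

Combined ownership shares = 15,756.
Raw shares: Chaudhri 3,725/15,756 × $892,171 = 210,925.17; Petrov 1,613/15,756 × $892,171 = 91,334.85; Vance 4,587/15,756 × $892,171 = 259,735.24; Nwosu 4,544/15,756 × $892,171 = 257,300.40; Becker 1,287/15,756 × $892,171 = 72,875.35.
Rounded to nearest $1: Chaudhri $210,925; Petrov $91,335; Vance $259,735; Nwosu $257,300; Becker $72,875. Sum = $892,170.
Difference $892,171 − $892,170 = +$1 applied to Petrov: Petrov becomes $91,336.

Chaudhri: $210,925 · Petrov: $91,336 · Vance: $259,735 · Nwosu: $257,300 · Becker: $72,875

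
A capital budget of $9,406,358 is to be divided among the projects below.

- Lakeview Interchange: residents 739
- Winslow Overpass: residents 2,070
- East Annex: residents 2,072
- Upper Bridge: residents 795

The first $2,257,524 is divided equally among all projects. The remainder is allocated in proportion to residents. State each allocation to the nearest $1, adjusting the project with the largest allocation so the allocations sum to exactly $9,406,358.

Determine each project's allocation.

Lakeview Interchange: $1,495,140 · Winslow Overpass: $3,171,514 · East Annex: $3,174,033 · Upper Bridge: $1,565,671

$2,257,524 shared equally gives $564,381 per project.
Remainder $7,148,834 by residents (total 5,676): Lakeview Interchange 930,759.04 → $930,759; Winslow Overpass 2,607,132.91 → $2,607,133; East Annex 2,609,651.88 → $2,609,652; Upper Bridge 1,001,290.17 → $1,001,290.
Totals: Lakeview Interchange $564,381 + $930,759 = $1,495,140; Winslow Overpass $564,381 + $2,607,133 = $3,171,514; East Annex $564,381 + $2,609,652 = $3,174,033; Upper Bridge $564,381 + $1,001,290 = $1,565,671.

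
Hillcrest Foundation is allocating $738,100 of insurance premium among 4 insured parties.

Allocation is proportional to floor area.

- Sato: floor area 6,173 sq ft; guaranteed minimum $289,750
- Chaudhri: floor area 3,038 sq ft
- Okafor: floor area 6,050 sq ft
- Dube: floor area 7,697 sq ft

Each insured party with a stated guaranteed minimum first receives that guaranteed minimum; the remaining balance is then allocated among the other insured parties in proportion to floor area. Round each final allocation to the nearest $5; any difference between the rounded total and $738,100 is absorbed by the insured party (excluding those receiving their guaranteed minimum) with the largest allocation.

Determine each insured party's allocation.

Fund the minimums — Sato $289,750. Balance $448,350.
Balance split over remaining floor area 16,785: Chaudhri 81,149.08 → $81,150; Okafor 161,603.66 → $161,605; Dube 205,597.26 → $205,595.

Sato: $289,750; Chaudhri: $81,150; Okafor: $161,605; Dube: $205,595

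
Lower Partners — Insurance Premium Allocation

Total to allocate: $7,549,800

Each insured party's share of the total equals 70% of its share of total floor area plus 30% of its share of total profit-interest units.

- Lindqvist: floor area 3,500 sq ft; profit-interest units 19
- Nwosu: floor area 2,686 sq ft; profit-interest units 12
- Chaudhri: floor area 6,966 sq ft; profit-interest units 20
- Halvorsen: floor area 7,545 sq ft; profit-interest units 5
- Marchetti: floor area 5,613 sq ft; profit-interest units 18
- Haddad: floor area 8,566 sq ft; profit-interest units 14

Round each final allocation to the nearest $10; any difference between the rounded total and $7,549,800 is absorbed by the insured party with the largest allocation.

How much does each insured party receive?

Totals — floor area 34,876, profit-interest units 88.
Composite weights (70% floor area + 30% profit-interest units): Lindqvist 0.1350; Nwosu 0.0948; Chaudhri 0.2080; Halvorsen 0.1685; Marchetti 0.1740; Haddad 0.2197.
Proportional shares: Lindqvist 1,019,386.14; Nwosu 715,872.71; Chaudhri 1,570,336.99; Halvorsen 1,272,005.20; Marchetti 1,313,837.12; Haddad 1,658,361.84.
After rounding ($10): Lindqvist $1,019,390; Nwosu $715,870; Chaudhri $1,570,340; Halvorsen $1,272,010; Marchetti $1,313,840; Haddad $1,658,360. Sum = $7,549,810.
Difference $7,549,800 − $7,549,810 = −$10 applied to largest allocation (Haddad): Haddad becomes $1,658,350.

Lindqvist: $1,019,390; Nwosu: $715,870; Chaudhri: $1,570,340; Halvorsen: $1,272,010; Marchetti: $1,313,840; Haddad: $1,658,350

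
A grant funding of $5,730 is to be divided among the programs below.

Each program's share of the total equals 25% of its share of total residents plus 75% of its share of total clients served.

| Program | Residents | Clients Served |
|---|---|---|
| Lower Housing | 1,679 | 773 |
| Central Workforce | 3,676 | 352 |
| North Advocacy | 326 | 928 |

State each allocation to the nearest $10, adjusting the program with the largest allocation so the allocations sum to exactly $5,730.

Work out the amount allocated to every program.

Lower Housing: $2,050; Central Workforce: $1,660; North Advocacy: $2,020

Totals — residents 5,681, clients served 2,053.
Combined weights (25% residents + 75% clients served): Lower Housing 0.3563; Central Workforce 0.2904; North Advocacy 0.3534.
Proportional shares: Lower Housing 2,041.47; Central Workforce 1,663.76; North Advocacy 2,024.77.
Rounded to nearest $10: Lower Housing $2,040; Central Workforce $1,660; North Advocacy $2,020. Sum = $5,720.
Difference $5,730 − $5,720 = +$10 applied to largest allocation (Lower Housing): Lower Housing becomes $2,050.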